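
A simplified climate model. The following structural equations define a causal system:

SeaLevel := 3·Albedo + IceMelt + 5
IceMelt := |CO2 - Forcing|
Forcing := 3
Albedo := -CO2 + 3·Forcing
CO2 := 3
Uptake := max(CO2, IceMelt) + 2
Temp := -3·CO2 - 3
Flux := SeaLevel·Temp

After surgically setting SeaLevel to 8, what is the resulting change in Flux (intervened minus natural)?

Intervening sets SeaLevel = 8 and removes its equation (SeaLevel := 3·Albedo + IceMelt + 5).
Temp = -3·CO2 - 3  [with CO2=3]  = -12
Flux = SeaLevel·Temp  [with SeaLevel=8, Temp=-12]  = -96
Without intervention: Temp = -3·CO2 - 3  [with CO2=3]  = -12; IceMelt = |CO2 - Forcing|  [with CO2=3, Forcing=3]  = 0; Albedo = -CO2 + 3·Forcing  [with CO2=3, Forcing=3]  = 6; SeaLevel = 3·Albedo + IceMelt + 5  [with Albedo=6, IceMelt=0]  = 23; Flux = SeaLevel·Temp  [with SeaLevel=23, Temp=-12]  = -276.
Change = -96 − (-276) = 180.

180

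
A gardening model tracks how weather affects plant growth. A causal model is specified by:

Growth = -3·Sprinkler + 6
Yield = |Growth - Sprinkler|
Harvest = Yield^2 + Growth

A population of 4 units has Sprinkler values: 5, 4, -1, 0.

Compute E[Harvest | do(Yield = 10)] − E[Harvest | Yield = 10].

Every unit gets Yield=10 under the intervention. Harvest values become 91, 94, 109, 106; E[Harvest|do(Yield=10)] = 100.
E[Harvest|Yield=10] averages over only the 2 units with Yield=10 (Sprinkler = 4, -1): Harvest = 94, 109, mean 101.5.
Difference = 100 − 101.5 = -1.5.

-1.5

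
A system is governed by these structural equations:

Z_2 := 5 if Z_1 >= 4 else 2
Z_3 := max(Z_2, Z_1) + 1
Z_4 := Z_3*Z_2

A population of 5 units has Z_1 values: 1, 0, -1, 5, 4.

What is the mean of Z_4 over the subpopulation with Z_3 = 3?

E[Z_4|Z_3=3] averages over only the 3 units with Z_3=3 (Z_1 = 1, 0, -1): Z_4 = 6, 6, 6, mean 6.

6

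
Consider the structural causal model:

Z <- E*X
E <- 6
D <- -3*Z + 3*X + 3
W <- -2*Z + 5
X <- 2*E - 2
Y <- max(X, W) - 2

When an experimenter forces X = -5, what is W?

Under do(X=-5), the mechanism X <- 2*E - 2 is discarded; X is fixed at -5.
Z = E*X  [with E=6, X=-5]  = -30
W = -2*Z + 5  [with Z=-30]  = 65

65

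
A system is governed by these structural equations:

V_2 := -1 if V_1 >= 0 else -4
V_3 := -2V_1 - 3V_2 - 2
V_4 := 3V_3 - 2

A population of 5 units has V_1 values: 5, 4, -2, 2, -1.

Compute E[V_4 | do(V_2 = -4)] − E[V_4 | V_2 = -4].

The intervention sets V_2=-4 in all 5 units regardless of V_1. Recomputing V_4 per unit gives -2, 4, 40, 16, 34; average 18.4.
Conditioning on V_2=-4 selects the 2 unit(s) with V_1 ∈ {-2, -1}. Their V_4 values: 40, 34. Mean = 37.
Difference = 18.4 − 37 = -18.6.

-18.6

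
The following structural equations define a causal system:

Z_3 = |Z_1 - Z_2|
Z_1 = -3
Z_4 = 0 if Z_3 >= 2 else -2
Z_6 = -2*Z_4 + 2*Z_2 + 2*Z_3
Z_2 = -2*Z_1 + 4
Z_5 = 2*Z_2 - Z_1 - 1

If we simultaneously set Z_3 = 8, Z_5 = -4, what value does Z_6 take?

36

Setting Z_3 = 8, Z_5 = -4 by intervention discards those variables' equations.
Z_2 = -2*Z_1 + 4  [with Z_1=-3]  = 10
Z_4 = 0 if Z_3 >= 2 else -2  [with Z_3=8]  = 0
Z_6 = -2*Z_4 + 2*Z_2 + 2*Z_3  [with Z_4=0, Z_2=10, Z_3=8]  = 36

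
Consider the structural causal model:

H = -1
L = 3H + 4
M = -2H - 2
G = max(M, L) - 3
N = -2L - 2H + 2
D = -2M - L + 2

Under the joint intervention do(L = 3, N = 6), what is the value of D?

Setting L = 3, N = 6 by intervention discards those variables' equations.
M = -2H - 2  [with H=-1]  = 0
D = -2M - L + 2  [with M=0, L=3]  = -1

-1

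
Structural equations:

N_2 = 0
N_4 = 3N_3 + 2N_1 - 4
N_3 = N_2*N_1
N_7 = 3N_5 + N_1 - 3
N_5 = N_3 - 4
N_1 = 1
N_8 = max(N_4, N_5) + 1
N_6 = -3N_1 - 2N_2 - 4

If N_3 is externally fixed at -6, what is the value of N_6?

The intervention breaks the incoming arrows to N_3: N_3 = N_2*N_1 no longer applies, and N_3 = -6.
No directed path runs from N_3 to N_6, so N_6 keeps its natural value.
N_6 = -3N_1 - 2N_2 - 4  [with N_1=1, N_2=0]  = -7

-7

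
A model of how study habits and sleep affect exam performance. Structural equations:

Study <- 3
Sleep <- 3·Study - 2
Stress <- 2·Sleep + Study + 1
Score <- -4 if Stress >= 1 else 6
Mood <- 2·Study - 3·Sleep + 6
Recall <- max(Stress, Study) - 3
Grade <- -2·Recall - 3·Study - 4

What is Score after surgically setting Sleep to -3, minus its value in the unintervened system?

10

Under do(Sleep=-3), the mechanism Sleep <- 3·Study - 2 is discarded; Sleep is fixed at -3.
Stress = 2·Sleep + Study + 1  [with Sleep=-3, Study=3]  = -2
Score = -4 if Stress >= 1 else 6  [with Stress=-2]  = 6
Without intervention: Sleep = 3·Study - 2  [with Study=3]  = 7; Stress = 2·Sleep + Study + 1  [with Sleep=7, Study=3]  = 18; Score = -4 if Stress >= 1 else 6  [with Stress=18]  = -4.
Change = 6 − (-4) = 10.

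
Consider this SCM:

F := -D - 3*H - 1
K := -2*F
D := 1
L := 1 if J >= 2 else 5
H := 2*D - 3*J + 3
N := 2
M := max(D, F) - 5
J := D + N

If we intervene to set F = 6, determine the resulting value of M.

1

Intervening sets F = 6 and removes its equation (F := -D - 3*H - 1).
M = max(D, F) - 5  [with D=1, F=6]  = 1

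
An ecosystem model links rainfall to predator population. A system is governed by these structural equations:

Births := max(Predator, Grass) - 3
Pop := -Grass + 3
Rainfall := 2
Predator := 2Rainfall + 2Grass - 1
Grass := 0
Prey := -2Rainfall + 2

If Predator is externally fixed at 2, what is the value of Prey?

Under do(Predator=2), the mechanism Predator := 2Rainfall + 2Grass - 1 is discarded; Predator is fixed at 2.
Since Prey is not a descendant of the intervened variable, it is unaffected.
Prey = -2Rainfall + 2  [with Rainfall=2]  = -2

-2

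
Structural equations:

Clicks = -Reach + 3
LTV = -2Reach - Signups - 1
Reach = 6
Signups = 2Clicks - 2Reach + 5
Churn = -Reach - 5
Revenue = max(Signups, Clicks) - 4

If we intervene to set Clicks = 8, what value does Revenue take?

do(Clicks=8) replaces the equation Clicks = -Reach + 3 with the constant Clicks = 8.
Signups = 2Clicks - 2Reach + 5  [with Clicks=8, Reach=6]  = 9
Revenue = max(Signups, Clicks) - 4  [with Signups=9, Clicks=8]  = 5

5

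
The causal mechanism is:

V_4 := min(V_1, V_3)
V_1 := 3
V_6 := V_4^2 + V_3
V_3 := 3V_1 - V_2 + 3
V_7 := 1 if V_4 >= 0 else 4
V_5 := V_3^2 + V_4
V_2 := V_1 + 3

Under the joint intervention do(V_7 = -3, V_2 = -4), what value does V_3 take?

Under do(V_7 = -3, V_2 = -4), each intervened variable's structural equation is replaced by its fixed value.
V_3 = 3V_1 - V_2 + 3  [with V_1=3, V_2=-4]  = 16

16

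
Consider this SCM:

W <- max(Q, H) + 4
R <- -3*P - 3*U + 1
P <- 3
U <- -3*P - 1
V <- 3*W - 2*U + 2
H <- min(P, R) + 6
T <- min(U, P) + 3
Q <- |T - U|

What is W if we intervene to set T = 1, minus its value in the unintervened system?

2

The intervention breaks the incoming arrows to T: T <- min(U, P) + 3 no longer applies, and T = 1.
U = -3*P - 1  [with P=3]  = -10
Q = |T - U|  [with T=1, U=-10]  = 11
R = -3*P - 3*U + 1  [with P=3, U=-10]  = 22
H = min(P, R) + 6  [with P=3, R=22]  = 9
W = max(Q, H) + 4  [with Q=11, H=9]  = 15
Without intervention: U = -3*P - 1  [with P=3]  = -10; T = min(U, P) + 3  [with U=-10, P=3]  = -7; Q = |T - U|  [with T=-7, U=-10]  = 3; R = -3*P - 3*U + 1  [with P=3, U=-10]  = 22; H = min(P, R) + 6  [with P=3, R=22]  = 9; W = max(Q, H) + 4  [with Q=3, H=9]  = 13.
Change = 15 − 13 = 2.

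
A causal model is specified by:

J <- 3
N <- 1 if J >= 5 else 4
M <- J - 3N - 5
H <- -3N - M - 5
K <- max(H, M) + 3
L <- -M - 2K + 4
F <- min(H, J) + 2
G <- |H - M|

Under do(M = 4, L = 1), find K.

The joint intervention fixes M = 4, L = 1, removing each variable's own equation.
N = 1 if J >= 5 else 4  [with J=3]  = 4
H = -3N - M - 5  [with N=4, M=4]  = -21
K = max(H, M) + 3  [with H=-21, M=4]  = 7

7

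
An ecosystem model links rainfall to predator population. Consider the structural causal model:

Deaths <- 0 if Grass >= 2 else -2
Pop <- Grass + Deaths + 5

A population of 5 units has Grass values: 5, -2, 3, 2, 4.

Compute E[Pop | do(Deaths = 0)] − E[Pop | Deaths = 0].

-1.1

do(Deaths=0) breaks Deaths's dependence on Grass. With Deaths=0 fixed, Pop across the units is 10, 3, 8, 7, 9, mean 7.4.
Observing Deaths=0 restricts to units where Deaths's equation naturally yields 0: Grass ∈ {5, 3, 2, 4}. In that subpopulation Pop = 10, 8, 7, 9, mean 8.5.
Difference = 7.4 − 8.5 = -1.1.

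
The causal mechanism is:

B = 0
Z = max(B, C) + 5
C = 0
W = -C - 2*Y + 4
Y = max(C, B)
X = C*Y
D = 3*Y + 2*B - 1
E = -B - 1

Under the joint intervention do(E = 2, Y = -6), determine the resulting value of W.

Under do(E = 2, Y = -6), each intervened variable's structural equation is replaced by its fixed value.
W = -C - 2*Y + 4  [with C=0, Y=-6]  = 16

16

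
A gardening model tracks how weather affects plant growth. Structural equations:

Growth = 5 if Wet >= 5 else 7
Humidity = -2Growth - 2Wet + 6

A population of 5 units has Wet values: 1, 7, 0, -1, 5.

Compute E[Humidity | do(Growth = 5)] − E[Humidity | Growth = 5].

The intervention sets Growth=5 in all 5 units regardless of Wet. Recomputing Humidity per unit gives -6, -18, -4, -2, -14; average -8.8.
Conditioning on Growth=5 selects the 2 unit(s) with Wet ∈ {7, 5}. Their Humidity values: -18, -14. Mean = -16.
Difference = -8.8 − (-16) = 7.2.

7.2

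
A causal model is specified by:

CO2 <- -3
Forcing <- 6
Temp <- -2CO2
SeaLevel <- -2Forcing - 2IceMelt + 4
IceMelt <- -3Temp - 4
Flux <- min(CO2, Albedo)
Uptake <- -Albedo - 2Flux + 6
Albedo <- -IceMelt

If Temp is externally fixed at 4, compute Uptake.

-4

The intervention breaks the incoming arrows to Temp: Temp <- -2CO2 no longer applies, and Temp = 4.
IceMelt = -3Temp - 4  [with Temp=4]  = -16
Albedo = -IceMelt  [with IceMelt=-16]  = 16
Flux = min(CO2, Albedo)  [with CO2=-3, Albedo=16]  = -3
Uptake = -Albedo - 2Flux + 6  [with Albedo=16, Flux=-3]  = -4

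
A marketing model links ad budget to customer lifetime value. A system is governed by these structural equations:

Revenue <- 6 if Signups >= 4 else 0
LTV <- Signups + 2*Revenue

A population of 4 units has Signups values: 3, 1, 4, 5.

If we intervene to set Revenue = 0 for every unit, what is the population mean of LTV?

The intervention sets Revenue=0 in all 4 units regardless of Signups. Recomputing LTV per unit gives 3, 1, 4, 5; average 3.25.

3.25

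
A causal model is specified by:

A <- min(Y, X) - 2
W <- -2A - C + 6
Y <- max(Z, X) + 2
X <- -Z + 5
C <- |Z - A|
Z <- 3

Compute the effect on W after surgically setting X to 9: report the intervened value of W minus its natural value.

-15

Under do(X=9), the mechanism X <- -Z + 5 is discarded; X is fixed at 9.
Y = max(Z, X) + 2  [with Z=3, X=9]  = 11
A = min(Y, X) - 2  [with Y=11, X=9]  = 7
C = |Z - A|  [with Z=3, A=7]  = 4
W = -2A - C + 6  [with A=7, C=4]  = -12
Without intervention: X = -Z + 5  [with Z=3]  = 2; Y = max(Z, X) + 2  [with Z=3, X=2]  = 5; A = min(Y, X) - 2  [with Y=5, X=2]  = 0; C = |Z - A|  [with Z=3, A=0]  = 3; W = -2A - C + 6  [with A=0, C=3]  = 3.
Change = -12 − 3 = -15.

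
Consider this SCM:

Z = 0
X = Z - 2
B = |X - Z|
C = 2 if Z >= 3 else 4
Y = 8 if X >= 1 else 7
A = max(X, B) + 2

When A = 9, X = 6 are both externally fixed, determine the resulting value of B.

6

The joint intervention fixes A = 9, X = 6, removing each variable's own equation.
B = |X - Z|  [with X=6, Z=0]  = 6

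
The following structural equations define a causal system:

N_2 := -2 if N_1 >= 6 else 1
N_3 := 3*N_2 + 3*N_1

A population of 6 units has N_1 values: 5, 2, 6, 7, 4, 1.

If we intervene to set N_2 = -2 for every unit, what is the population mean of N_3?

Every unit gets N_2=-2 under the intervention. N_3 values become 9, 0, 12, 15, 6, -3; E[N_3|do(N_2=-2)] = 6.5.

6.5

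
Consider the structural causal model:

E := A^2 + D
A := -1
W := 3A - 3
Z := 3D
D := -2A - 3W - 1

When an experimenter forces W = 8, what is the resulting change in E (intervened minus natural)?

-42

do(W=8) replaces the equation W := 3A - 3 with the constant W = 8.
D = -2A - 3W - 1  [with A=-1, W=8]  = -23
E = A^2 + D  [with A=-1, D=-23]  = -22
Without intervention: W = 3A - 3  [with A=-1]  = -6; D = -2A - 3W - 1  [with A=-1, W=-6]  = 19; E = A^2 + D  [with A=-1, D=19]  = 20.
Change = -22 − 20 = -42.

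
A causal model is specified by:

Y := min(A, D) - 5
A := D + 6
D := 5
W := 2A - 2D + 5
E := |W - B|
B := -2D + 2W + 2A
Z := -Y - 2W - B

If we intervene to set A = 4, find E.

1

Under do(A=4), the mechanism A := D + 6 is discarded; A is fixed at 4.
W = 2A - 2D + 5  [with A=4, D=5]  = 3
B = -2D + 2W + 2A  [with D=5, W=3, A=4]  = 4
E = |W - B|  [with W=3, B=4]  = 1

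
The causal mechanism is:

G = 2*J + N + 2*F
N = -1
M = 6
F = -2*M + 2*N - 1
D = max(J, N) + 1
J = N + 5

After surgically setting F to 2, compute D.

do(F=2) replaces the equation F = -2*M + 2*N - 1 with the constant F = 2.
D is not downstream of the intervention, so its value is determined by the original equations.
J = N + 5  [with N=-1]  = 4
D = max(J, N) + 1  [with J=4, N=-1]  = 5

5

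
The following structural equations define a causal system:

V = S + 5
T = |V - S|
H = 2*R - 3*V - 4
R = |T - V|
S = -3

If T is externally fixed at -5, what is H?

4

do(T=-5) replaces the equation T = |V - S| with the constant T = -5.
V = S + 5  [with S=-3]  = 2
R = |T - V|  [with T=-5, V=2]  = 7
H = 2*R - 3*V - 4  [with R=7, V=2]  = 4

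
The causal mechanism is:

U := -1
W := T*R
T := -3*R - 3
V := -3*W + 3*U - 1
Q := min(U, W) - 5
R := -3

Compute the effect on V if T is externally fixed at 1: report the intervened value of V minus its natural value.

do(T=1) replaces the equation T := -3*R - 3 with the constant T = 1.
W = T*R  [with T=1, R=-3]  = -3
V = -3*W + 3*U - 1  [with W=-3, U=-1]  = 5
Without intervention: T = -3*R - 3  [with R=-3]  = 6; W = T*R  [with T=6, R=-3]  = -18; V = -3*W + 3*U - 1  [with W=-18, U=-1]  = 50.
Change = 5 − 50 = -45.

-45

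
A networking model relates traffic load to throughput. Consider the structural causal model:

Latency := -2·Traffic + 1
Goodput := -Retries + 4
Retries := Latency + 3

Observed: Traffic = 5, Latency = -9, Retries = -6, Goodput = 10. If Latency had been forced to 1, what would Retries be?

The intervention breaks the incoming arrows to Latency: Latency := -2·Traffic + 1 no longer applies, and Latency = 1.
Retries = Latency + 3  [with Latency=1]  = 4

4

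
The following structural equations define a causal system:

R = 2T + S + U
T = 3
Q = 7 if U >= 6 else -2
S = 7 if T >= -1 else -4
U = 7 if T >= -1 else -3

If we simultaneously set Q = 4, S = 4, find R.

Setting Q = 4, S = 4 by intervention discards those variables' equations.
U = 7 if T >= -1 else -3  [with T=3]  = 7
R = 2T + S + U  [with T=3, S=4, U=7]  = 17

17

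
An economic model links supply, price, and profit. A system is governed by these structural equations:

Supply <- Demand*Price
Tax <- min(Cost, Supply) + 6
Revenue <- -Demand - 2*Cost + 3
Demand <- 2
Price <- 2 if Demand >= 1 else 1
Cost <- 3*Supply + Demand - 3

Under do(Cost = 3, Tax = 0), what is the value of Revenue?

-5

Setting Cost = 3, Tax = 0 by intervention discards those variables' equations.
Revenue = -Demand - 2*Cost + 3  [with Demand=2, Cost=3]  = -5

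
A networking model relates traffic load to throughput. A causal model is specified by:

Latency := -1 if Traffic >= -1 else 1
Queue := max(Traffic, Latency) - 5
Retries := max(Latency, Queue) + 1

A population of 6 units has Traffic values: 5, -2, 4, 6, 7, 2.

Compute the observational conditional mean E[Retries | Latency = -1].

Observing Latency=-1 restricts to units where Latency's equation naturally yields -1: Traffic ∈ {5, 4, 6, 7, 2}. In that subpopulation Retries = 1, 0, 2, 3, 0, mean 1.2.

1.2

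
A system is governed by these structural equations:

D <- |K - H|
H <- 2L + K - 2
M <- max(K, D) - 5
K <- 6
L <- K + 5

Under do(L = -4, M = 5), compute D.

The joint intervention fixes L = -4, M = 5, removing each variable's own equation.
H = 2L + K - 2  [with L=-4, K=6]  = -4
D = |K - H|  [with K=6, H=-4]  = 10

10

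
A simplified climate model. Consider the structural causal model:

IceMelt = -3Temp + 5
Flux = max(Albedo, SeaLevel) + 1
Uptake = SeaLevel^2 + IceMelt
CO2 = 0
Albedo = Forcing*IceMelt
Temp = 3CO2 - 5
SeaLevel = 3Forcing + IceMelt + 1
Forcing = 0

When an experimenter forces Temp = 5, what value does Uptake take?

The intervention breaks the incoming arrows to Temp: Temp = 3CO2 - 5 no longer applies, and Temp = 5.
IceMelt = -3Temp + 5  [with Temp=5]  = -10
SeaLevel = 3Forcing + IceMelt + 1  [with Forcing=0, IceMelt=-10]  = -9
Uptake = SeaLevel^2 + IceMelt  [with SeaLevel=-9, IceMelt=-10]  = 71

71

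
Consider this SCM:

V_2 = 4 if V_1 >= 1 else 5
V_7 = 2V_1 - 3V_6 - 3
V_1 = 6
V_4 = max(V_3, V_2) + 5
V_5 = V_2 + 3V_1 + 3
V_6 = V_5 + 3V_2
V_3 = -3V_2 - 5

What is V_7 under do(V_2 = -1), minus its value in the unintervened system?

Under do(V_2=-1), the mechanism V_2 = 4 if V_1 >= 1 else 5 is discarded; V_2 is fixed at -1.
V_5 = V_2 + 3V_1 + 3  [with V_2=-1, V_1=6]  = 20
V_6 = V_5 + 3V_2  [with V_5=20, V_2=-1]  = 17
V_7 = 2V_1 - 3V_6 - 3  [with V_1=6, V_6=17]  = -42
Without intervention: V_2 = 4 if V_1 >= 1 else 5  [with V_1=6]  = 4; V_5 = V_2 + 3V_1 + 3  [with V_2=4, V_1=6]  = 25; V_6 = V_5 + 3V_2  [with V_5=25, V_2=4]  = 37; V_7 = 2V_1 - 3V_6 - 3  [with V_1=6, V_6=37]  = -102.
Change = -42 − (-102) = 60.

60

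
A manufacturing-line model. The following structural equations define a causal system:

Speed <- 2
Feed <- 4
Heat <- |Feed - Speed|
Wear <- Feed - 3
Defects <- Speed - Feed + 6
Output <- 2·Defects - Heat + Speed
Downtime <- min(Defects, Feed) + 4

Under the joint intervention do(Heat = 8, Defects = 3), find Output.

Setting Heat = 8, Defects = 3 by intervention discards those variables' equations.
Output = 2·Defects - Heat + Speed  [with Defects=3, Heat=8, Speed=2]  = 0

0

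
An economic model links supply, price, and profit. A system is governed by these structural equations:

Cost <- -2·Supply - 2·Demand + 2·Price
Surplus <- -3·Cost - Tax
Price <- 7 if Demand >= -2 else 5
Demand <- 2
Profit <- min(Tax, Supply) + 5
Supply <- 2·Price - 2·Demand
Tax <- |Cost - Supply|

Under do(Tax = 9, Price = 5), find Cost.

-6

Setting Tax = 9, Price = 5 by intervention discards those variables' equations.
Supply = 2·Price - 2·Demand  [with Price=5, Demand=2]  = 6
Cost = -2·Supply - 2·Demand + 2·Price  [with Supply=6, Demand=2, Price=5]  = -6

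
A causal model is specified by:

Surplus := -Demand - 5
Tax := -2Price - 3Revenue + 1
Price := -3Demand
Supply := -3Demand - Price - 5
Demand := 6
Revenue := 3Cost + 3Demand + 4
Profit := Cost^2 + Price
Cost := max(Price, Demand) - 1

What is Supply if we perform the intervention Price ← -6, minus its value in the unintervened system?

-12

The intervention breaks the incoming arrows to Price: Price := -3Demand no longer applies, and Price = -6.
Supply = -3Demand - Price - 5  [with Demand=6, Price=-6]  = -17
Without intervention: Price = -3Demand  [with Demand=6]  = -18; Supply = -3Demand - Price - 5  [with Demand=6, Price=-18]  = -5.
Change = -17 − (-5) = -12.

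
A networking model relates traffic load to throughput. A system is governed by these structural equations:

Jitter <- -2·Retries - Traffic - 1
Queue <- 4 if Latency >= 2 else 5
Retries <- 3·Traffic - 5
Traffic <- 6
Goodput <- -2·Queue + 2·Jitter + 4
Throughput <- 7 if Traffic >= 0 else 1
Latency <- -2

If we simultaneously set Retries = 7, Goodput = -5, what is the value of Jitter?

-21

Setting Retries = 7, Goodput = -5 by intervention discards those variables' equations.
Jitter = -2·Retries - Traffic - 1  [with Retries=7, Traffic=6]  = -21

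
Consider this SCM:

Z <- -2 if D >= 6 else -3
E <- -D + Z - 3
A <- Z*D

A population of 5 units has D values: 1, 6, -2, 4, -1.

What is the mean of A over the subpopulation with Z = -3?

E[A|Z=-3] averages over only the 4 units with Z=-3 (D = 1, -2, 4, -1): A = -3, 6, -12, 3, mean -1.5.

-1.5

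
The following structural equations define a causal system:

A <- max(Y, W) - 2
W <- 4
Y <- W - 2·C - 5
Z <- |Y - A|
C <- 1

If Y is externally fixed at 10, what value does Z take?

do(Y=10) replaces the equation Y <- W - 2·C - 5 with the constant Y = 10.
A = max(Y, W) - 2  [with Y=10, W=4]  = 8
Z = |Y - A|  [with Y=10, A=8]  = 2

2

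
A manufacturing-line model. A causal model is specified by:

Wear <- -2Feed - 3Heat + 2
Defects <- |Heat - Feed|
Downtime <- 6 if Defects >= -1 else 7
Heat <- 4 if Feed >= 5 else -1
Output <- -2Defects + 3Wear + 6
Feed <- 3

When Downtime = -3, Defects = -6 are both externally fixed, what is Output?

15

Setting Downtime = -3, Defects = -6 by intervention discards those variables' equations.
Heat = 4 if Feed >= 5 else -1  [with Feed=3]  = -1
Wear = -2Feed - 3Heat + 2  [with Feed=3, Heat=-1]  = -1
Output = -2Defects + 3Wear + 6  [with Defects=-6, Wear=-1]  = 15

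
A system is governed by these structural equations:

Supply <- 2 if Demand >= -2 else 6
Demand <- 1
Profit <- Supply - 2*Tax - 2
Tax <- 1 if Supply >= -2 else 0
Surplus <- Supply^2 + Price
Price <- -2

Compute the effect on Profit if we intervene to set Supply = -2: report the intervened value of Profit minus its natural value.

-4

do(Supply=-2) replaces the equation Supply <- 2 if Demand >= -2 else 6 with the constant Supply = -2.
Tax = 1 if Supply >= -2 else 0  [with Supply=-2]  = 1
Profit = Supply - 2*Tax - 2  [with Supply=-2, Tax=1]  = -6
Without intervention: Supply = 2 if Demand >= -2 else 6  [with Demand=1]  = 2; Tax = 1 if Supply >= -2 else 0  [with Supply=2]  = 1; Profit = Supply - 2*Tax - 2  [with Supply=2, Tax=1]  = -2.
Change = -6 − (-2) = -4.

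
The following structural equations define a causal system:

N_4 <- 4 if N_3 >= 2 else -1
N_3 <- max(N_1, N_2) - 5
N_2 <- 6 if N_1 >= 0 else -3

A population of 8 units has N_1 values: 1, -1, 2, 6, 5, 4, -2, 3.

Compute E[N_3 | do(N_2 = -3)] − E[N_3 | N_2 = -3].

do(N_2=-3) breaks N_2's dependence on N_1. With N_2=-3 fixed, N_3 across the units is -4, -6, -3, 1, 0, -1, -7, -2, mean -2.75.
Conditioning on N_2=-3 selects the 2 unit(s) with N_1 ∈ {-1, -2}. Their N_3 values: -6, -7. Mean = -6.5.
Difference = -2.75 − (-6.5) = 3.75.

3.75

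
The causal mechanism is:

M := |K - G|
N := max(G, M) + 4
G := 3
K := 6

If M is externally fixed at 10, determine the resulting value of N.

The intervention breaks the incoming arrows to M: M := |K - G| no longer applies, and M = 10.
N = max(G, M) + 4  [with G=3, M=10]  = 14

14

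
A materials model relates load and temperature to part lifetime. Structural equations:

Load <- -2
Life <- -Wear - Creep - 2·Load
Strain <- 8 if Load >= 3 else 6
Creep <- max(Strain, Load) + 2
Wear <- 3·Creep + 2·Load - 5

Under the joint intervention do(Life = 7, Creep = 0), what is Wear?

-9

Under do(Life = 7, Creep = 0), each intervened variable's structural equation is replaced by its fixed value.
Wear = 3·Creep + 2·Load - 5  [with Creep=0, Load=-2]  = -9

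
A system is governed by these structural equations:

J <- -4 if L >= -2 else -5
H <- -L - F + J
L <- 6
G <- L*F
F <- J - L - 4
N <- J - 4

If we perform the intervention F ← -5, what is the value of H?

The intervention breaks the incoming arrows to F: F <- J - L - 4 no longer applies, and F = -5.
J = -4 if L >= -2 else -5  [with L=6]  = -4
H = -L - F + J  [with L=6, F=-5, J=-4]  = -5

-5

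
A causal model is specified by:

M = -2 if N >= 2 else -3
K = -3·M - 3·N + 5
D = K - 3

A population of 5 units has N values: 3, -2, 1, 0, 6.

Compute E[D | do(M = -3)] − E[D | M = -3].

The intervention sets M=-3 in all 5 units regardless of N. Recomputing D per unit gives 2, 17, 8, 11, -7; average 6.2.
Observing M=-3 restricts to units where M's equation naturally yields -3: N ∈ {-2, 1, 0}. In that subpopulation D = 17, 8, 11, mean 12.
Difference = 6.2 − 12 = -5.8.

-5.8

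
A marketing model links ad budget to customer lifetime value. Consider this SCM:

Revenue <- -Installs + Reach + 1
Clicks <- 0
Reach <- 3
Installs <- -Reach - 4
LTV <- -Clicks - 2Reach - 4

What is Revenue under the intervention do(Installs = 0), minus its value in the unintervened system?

The intervention breaks the incoming arrows to Installs: Installs <- -Reach - 4 no longer applies, and Installs = 0.
Revenue = -Installs + Reach + 1  [with Installs=0, Reach=3]  = 4
Without intervention: Installs = -Reach - 4  [with Reach=3]  = -7; Revenue = -Installs + Reach + 1  [with Installs=-7, Reach=3]  = 11.
Change = 4 − 11 = -7.

-7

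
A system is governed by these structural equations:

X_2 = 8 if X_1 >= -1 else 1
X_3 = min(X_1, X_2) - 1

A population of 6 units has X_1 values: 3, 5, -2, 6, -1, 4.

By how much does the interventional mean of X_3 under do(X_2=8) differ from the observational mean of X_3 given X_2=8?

-0.9

Under do(X_2=8), X_2's equation is replaced by X_2=8 for every unit. Per-unit X_3: 2, 4, -3, 5, -2, 3. Mean = 1.5.
Observing X_2=8 restricts to units where X_2's equation naturally yields 8: X_1 ∈ {3, 5, 6, -1, 4}. In that subpopulation X_3 = 2, 4, 5, -2, 3, mean 2.4.
Difference = 1.5 − 2.4 = -0.9.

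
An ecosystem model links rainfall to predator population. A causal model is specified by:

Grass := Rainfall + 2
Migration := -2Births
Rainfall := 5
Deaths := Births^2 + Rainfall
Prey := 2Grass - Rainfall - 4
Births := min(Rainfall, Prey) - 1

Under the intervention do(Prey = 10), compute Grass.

7

Under do(Prey=10), the mechanism Prey := 2Grass - Rainfall - 4 is discarded; Prey is fixed at 10.
Since Grass is not a descendant of the intervened variable, it is unaffected.
Grass = Rainfall + 2  [with Rainfall=5]  = 7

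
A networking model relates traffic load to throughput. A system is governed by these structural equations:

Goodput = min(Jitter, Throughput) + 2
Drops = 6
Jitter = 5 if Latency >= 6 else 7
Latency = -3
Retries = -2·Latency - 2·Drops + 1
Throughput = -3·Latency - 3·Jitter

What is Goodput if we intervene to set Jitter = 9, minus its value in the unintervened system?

-6

Under do(Jitter=9), the mechanism Jitter = 5 if Latency >= 6 else 7 is discarded; Jitter is fixed at 9.
Throughput = -3·Latency - 3·Jitter  [with Latency=-3, Jitter=9]  = -18
Goodput = min(Jitter, Throughput) + 2  [with Jitter=9, Throughput=-18]  = -16
Without intervention: Jitter = 5 if Latency >= 6 else 7  [with Latency=-3]  = 7; Throughput = -3·Latency - 3·Jitter  [with Latency=-3, Jitter=7]  = -12; Goodput = min(Jitter, Throughput) + 2  [with Jitter=7, Throughput=-12]  = -10.
Change = -16 − (-10) = -6.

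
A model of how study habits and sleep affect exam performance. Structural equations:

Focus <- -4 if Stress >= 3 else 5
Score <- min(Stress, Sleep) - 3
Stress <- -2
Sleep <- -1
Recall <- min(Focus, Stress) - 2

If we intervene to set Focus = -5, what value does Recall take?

do(Focus=-5) replaces the equation Focus <- -4 if Stress >= 3 else 5 with the constant Focus = -5.
Recall = min(Focus, Stress) - 2  [with Focus=-5, Stress=-2]  = -7

-7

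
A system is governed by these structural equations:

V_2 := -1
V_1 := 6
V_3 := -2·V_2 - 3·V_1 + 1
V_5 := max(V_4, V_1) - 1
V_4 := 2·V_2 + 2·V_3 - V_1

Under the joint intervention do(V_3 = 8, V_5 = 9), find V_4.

8

The joint intervention fixes V_3 = 8, V_5 = 9, removing each variable's own equation.
V_4 = 2·V_2 + 2·V_3 - V_1  [with V_2=-1, V_3=8, V_1=6]  = 8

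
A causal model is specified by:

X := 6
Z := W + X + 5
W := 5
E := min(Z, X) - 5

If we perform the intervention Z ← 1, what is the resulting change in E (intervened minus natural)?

-5

The intervention breaks the incoming arrows to Z: Z := W + X + 5 no longer applies, and Z = 1.
E = min(Z, X) - 5  [with Z=1, X=6]  = -4
Without intervention: Z = W + X + 5  [with W=5, X=6]  = 16; E = min(Z, X) - 5  [with Z=16, X=6]  = 1.
Change = -4 − 1 = -5.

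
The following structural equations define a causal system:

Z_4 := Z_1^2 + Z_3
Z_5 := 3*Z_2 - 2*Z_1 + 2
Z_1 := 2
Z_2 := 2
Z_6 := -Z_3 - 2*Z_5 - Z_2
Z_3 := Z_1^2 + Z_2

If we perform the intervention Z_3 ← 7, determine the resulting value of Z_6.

The intervention breaks the incoming arrows to Z_3: Z_3 := Z_1^2 + Z_2 no longer applies, and Z_3 = 7.
Z_5 = 3*Z_2 - 2*Z_1 + 2  [with Z_2=2, Z_1=2]  = 4
Z_6 = -Z_3 - 2*Z_5 - Z_2  [with Z_3=7, Z_5=4, Z_2=2]  = -17

-17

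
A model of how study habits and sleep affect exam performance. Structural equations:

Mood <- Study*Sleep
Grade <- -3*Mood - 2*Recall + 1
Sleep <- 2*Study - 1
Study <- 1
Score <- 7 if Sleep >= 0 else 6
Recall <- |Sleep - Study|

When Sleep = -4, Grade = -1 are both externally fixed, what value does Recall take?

Setting Sleep = -4, Grade = -1 by intervention discards those variables' equations.
Recall = |Sleep - Study|  [with Sleep=-4, Study=1]  = 5

5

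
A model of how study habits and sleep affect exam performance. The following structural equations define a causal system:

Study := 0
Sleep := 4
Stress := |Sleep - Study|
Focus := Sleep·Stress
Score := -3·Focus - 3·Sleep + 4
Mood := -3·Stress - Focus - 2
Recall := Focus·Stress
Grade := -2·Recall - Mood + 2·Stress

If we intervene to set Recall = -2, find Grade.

42

do(Recall=-2) replaces the equation Recall := Focus·Stress with the constant Recall = -2.
Stress = |Sleep - Study|  [with Sleep=4, Study=0]  = 4
Focus = Sleep·Stress  [with Sleep=4, Stress=4]  = 16
Mood = -3·Stress - Focus - 2  [with Stress=4, Focus=16]  = -30
Grade = -2·Recall - Mood + 2·Stress  [with Recall=-2, Mood=-30, Stress=4]  = 42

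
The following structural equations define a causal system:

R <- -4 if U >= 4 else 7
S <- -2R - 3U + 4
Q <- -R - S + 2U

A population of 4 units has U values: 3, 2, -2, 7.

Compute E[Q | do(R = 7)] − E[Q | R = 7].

7.5

Under do(R=7), R's equation is replaced by R=7 for every unit. Per-unit Q: 18, 13, -7, 38. Mean = 15.5.
E[Q|R=7] averages over only the 3 units with R=7 (U = 3, 2, -2): Q = 18, 13, -7, mean 8.
Difference = 15.5 − 8 = 7.5.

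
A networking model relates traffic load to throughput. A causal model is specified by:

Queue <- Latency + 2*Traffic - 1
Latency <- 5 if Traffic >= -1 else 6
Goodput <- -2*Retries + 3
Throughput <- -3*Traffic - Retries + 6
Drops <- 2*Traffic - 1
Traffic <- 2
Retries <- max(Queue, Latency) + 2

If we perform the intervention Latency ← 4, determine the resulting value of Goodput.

-15

Under do(Latency=4), the mechanism Latency <- 5 if Traffic >= -1 else 6 is discarded; Latency is fixed at 4.
Queue = Latency + 2*Traffic - 1  [with Latency=4, Traffic=2]  = 7
Retries = max(Queue, Latency) + 2  [with Queue=7, Latency=4]  = 9
Goodput = -2*Retries + 3  [with Retries=9]  = -15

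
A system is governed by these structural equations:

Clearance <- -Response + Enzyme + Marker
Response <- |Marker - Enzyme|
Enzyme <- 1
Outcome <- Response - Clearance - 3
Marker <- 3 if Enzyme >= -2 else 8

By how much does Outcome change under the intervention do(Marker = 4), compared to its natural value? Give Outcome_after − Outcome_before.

do(Marker=4) replaces the equation Marker <- 3 if Enzyme >= -2 else 8 with the constant Marker = 4.
Response = |Marker - Enzyme|  [with Marker=4, Enzyme=1]  = 3
Clearance = -Response + Enzyme + Marker  [with Response=3, Enzyme=1, Marker=4]  = 2
Outcome = Response - Clearance - 3  [with Response=3, Clearance=2]  = -2
Without intervention: Marker = 3 if Enzyme >= -2 else 8  [with Enzyme=1]  = 3; Response = |Marker - Enzyme|  [with Marker=3, Enzyme=1]  = 2; Clearance = -Response + Enzyme + Marker  [with Response=2, Enzyme=1, Marker=3]  = 2; Outcome = Response - Clearance - 3  [with Response=2, Clearance=2]  = -3.
Change = -2 − (-3) = 1.

1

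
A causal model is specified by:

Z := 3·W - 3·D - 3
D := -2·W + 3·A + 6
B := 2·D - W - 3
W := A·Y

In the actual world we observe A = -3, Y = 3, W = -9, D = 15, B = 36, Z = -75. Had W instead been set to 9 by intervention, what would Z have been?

87

The intervention breaks the incoming arrows to W: W := A·Y no longer applies, and W = 9.
D = -2·W + 3·A + 6  [with W=9, A=-3]  = -21
Z = 3·W - 3·D - 3  [with W=9, D=-21]  = 87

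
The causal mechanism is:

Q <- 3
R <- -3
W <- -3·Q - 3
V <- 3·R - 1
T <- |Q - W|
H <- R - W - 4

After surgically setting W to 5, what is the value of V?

-10

The intervention breaks the incoming arrows to W: W <- -3·Q - 3 no longer applies, and W = 5.
V is not downstream of the intervention, so its value is determined by the original equations.
V = 3·R - 1  [with R=-3]  = -10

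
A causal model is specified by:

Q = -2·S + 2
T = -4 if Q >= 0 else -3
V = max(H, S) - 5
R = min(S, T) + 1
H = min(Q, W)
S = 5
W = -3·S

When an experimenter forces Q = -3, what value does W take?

-15

Under do(Q=-3), the mechanism Q = -2·S + 2 is discarded; Q is fixed at -3.
Since W is not a descendant of the intervened variable, it is unaffected.
W = -3·S  [with S=5]  = -15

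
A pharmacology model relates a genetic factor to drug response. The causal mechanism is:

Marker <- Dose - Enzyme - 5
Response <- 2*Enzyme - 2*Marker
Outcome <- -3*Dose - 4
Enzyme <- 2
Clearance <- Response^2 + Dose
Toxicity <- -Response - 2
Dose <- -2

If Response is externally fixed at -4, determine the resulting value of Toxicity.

Intervening sets Response = -4 and removes its equation (Response <- 2*Enzyme - 2*Marker).
Toxicity = -Response - 2  [with Response=-4]  = 2

2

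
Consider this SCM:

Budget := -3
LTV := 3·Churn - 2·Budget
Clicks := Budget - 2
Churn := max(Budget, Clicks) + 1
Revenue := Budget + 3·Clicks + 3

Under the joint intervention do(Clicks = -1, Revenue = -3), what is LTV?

6

Setting Clicks = -1, Revenue = -3 by intervention discards those variables' equations.
Churn = max(Budget, Clicks) + 1  [with Budget=-3, Clicks=-1]  = 0
LTV = 3·Churn - 2·Budget  [with Churn=0, Budget=-3]  = 6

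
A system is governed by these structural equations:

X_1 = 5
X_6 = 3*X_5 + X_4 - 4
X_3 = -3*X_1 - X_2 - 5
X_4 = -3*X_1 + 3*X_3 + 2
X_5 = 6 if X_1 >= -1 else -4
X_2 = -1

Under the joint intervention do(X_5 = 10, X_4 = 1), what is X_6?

Setting X_5 = 10, X_4 = 1 by intervention discards those variables' equations.
X_6 = 3*X_5 + X_4 - 4  [with X_5=10, X_4=1]  = 27

27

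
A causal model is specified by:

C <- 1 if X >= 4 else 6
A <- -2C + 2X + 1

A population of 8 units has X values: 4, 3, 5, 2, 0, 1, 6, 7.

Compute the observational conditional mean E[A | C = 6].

-8

Observing C=6 restricts to units where C's equation naturally yields 6: X ∈ {3, 2, 0, 1}. In that subpopulation A = -5, -7, -11, -9, mean -8.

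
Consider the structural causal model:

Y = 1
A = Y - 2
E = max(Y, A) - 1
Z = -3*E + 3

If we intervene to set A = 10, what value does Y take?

Under do(A=10), the mechanism A = Y - 2 is discarded; A is fixed at 10.
Y is not downstream of the intervention, so its value is determined by the original equations.

1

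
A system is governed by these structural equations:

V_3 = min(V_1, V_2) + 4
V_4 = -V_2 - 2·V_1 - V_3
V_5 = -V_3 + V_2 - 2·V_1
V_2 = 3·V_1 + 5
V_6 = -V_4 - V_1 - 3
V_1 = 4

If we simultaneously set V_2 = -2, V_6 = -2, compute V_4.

-8

The joint intervention fixes V_2 = -2, V_6 = -2, removing each variable's own equation.
V_3 = min(V_1, V_2) + 4  [with V_1=4, V_2=-2]  = 2
V_4 = -V_2 - 2·V_1 - V_3  [with V_2=-2, V_1=4, V_3=2]  = -8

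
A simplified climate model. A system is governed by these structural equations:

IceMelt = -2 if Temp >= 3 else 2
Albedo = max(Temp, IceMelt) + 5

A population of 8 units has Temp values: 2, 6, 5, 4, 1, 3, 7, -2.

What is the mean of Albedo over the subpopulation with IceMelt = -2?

E[Albedo|IceMelt=-2] averages over only the 5 units with IceMelt=-2 (Temp = 6, 5, 4, 3, 7): Albedo = 11, 10, 9, 8, 12, mean 10.

10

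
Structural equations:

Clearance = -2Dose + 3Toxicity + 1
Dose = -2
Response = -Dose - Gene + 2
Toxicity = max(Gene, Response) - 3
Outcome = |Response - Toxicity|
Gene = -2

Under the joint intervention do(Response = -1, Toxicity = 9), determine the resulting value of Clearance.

32

Setting Response = -1, Toxicity = 9 by intervention discards those variables' equations.
Clearance = -2Dose + 3Toxicity + 1  [with Dose=-2, Toxicity=9]  = 32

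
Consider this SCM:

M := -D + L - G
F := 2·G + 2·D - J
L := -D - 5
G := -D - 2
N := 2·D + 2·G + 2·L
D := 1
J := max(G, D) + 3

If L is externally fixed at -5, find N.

Under do(L=-5), the mechanism L := -D - 5 is discarded; L is fixed at -5.
G = -D - 2  [with D=1]  = -3
N = 2·D + 2·G + 2·L  [with D=1, G=-3, L=-5]  = -14

-14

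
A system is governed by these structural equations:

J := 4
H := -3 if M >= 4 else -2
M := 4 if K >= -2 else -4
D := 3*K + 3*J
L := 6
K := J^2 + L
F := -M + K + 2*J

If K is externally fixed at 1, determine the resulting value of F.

5

The intervention breaks the incoming arrows to K: K := J^2 + L no longer applies, and K = 1.
M = 4 if K >= -2 else -4  [with K=1]  = 4
F = -M + K + 2*J  [with M=4, K=1, J=4]  = 5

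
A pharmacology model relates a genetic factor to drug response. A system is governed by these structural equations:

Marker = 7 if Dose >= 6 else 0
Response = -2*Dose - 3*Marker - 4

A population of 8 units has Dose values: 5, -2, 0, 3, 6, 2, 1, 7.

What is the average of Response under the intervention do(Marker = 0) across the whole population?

The intervention sets Marker=0 in all 8 units regardless of Dose. Recomputing Response per unit gives -14, 0, -4, -10, -16, -8, -6, -18; average -9.5.

-9.5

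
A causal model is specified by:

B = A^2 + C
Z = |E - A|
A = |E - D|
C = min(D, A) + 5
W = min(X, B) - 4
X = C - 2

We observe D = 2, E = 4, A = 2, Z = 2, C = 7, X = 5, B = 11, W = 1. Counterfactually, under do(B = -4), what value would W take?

do(B=-4) replaces the equation B = A^2 + C with the constant B = -4.
A = |E - D|  [with E=4, D=2]  = 2
C = min(D, A) + 5  [with D=2, A=2]  = 7
X = C - 2  [with C=7]  = 5
W = min(X, B) - 4  [with X=5, B=-4]  = -8

-8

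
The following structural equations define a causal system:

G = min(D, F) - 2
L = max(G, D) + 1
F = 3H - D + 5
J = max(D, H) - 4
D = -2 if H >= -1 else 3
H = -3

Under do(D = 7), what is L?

8

Under do(D=7), the mechanism D = -2 if H >= -1 else 3 is discarded; D is fixed at 7.
F = 3H - D + 5  [with H=-3, D=7]  = -11
G = min(D, F) - 2  [with D=7, F=-11]  = -13
L = max(G, D) + 1  [with G=-13, D=7]  = 8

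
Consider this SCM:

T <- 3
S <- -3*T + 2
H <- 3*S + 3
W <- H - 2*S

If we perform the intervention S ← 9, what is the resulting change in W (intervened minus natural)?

16

Under do(S=9), the mechanism S <- -3*T + 2 is discarded; S is fixed at 9.
H = 3*S + 3  [with S=9]  = 30
W = H - 2*S  [with H=30, S=9]  = 12
Without intervention: S = -3*T + 2  [with T=3]  = -7; H = 3*S + 3  [with S=-7]  = -18; W = H - 2*S  [with H=-18, S=-7]  = -4.
Change = 12 − (-4) = 16.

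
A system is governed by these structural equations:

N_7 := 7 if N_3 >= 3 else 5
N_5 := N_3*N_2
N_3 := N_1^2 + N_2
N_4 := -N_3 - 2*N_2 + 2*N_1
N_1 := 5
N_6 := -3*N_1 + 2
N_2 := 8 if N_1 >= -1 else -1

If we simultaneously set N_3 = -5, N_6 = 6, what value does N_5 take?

The joint intervention fixes N_3 = -5, N_6 = 6, removing each variable's own equation.
N_2 = 8 if N_1 >= -1 else -1  [with N_1=5]  = 8
N_5 = N_3*N_2  [with N_3=-5, N_2=8]  = -40

-40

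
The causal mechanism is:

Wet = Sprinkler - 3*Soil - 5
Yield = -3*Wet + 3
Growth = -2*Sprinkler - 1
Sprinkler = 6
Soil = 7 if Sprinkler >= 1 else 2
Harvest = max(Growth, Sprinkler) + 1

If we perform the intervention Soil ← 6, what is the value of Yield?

do(Soil=6) replaces the equation Soil = 7 if Sprinkler >= 1 else 2 with the constant Soil = 6.
Wet = Sprinkler - 3*Soil - 5  [with Sprinkler=6, Soil=6]  = -17
Yield = -3*Wet + 3  [with Wet=-17]  = 54

54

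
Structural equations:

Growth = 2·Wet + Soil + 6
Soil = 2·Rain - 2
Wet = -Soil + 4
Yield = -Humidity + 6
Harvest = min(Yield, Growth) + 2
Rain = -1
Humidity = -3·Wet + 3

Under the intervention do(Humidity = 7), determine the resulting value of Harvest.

Under do(Humidity=7), the mechanism Humidity = -3·Wet + 3 is discarded; Humidity is fixed at 7.
Soil = 2·Rain - 2  [with Rain=-1]  = -4
Wet = -Soil + 4  [with Soil=-4]  = 8
Growth = 2·Wet + Soil + 6  [with Wet=8, Soil=-4]  = 18
Yield = -Humidity + 6  [with Humidity=7]  = -1
Harvest = min(Yield, Growth) + 2  [with Yield=-1, Growth=18]  = 1

1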